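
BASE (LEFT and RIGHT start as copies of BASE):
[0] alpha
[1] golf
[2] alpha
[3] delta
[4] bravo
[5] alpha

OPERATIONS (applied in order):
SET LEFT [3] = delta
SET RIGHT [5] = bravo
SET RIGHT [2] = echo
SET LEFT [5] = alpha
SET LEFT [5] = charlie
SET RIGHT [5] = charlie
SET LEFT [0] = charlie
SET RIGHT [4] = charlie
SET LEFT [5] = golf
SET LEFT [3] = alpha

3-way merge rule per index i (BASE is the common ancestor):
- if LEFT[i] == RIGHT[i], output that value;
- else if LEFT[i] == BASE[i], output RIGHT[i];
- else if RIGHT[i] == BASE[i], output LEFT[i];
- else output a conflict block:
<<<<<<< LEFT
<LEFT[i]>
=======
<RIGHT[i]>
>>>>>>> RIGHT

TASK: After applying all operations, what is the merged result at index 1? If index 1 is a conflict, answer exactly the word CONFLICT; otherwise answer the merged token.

Answer: golf

Derivation:
Final LEFT:  [charlie, golf, alpha, alpha, bravo, golf]
Final RIGHT: [alpha, golf, echo, delta, charlie, charlie]
i=0: L=charlie, R=alpha=BASE -> take LEFT -> charlie
i=1: L=golf R=golf -> agree -> golf
i=2: L=alpha=BASE, R=echo -> take RIGHT -> echo
i=3: L=alpha, R=delta=BASE -> take LEFT -> alpha
i=4: L=bravo=BASE, R=charlie -> take RIGHT -> charlie
i=5: BASE=alpha L=golf R=charlie all differ -> CONFLICT
Index 1 -> golf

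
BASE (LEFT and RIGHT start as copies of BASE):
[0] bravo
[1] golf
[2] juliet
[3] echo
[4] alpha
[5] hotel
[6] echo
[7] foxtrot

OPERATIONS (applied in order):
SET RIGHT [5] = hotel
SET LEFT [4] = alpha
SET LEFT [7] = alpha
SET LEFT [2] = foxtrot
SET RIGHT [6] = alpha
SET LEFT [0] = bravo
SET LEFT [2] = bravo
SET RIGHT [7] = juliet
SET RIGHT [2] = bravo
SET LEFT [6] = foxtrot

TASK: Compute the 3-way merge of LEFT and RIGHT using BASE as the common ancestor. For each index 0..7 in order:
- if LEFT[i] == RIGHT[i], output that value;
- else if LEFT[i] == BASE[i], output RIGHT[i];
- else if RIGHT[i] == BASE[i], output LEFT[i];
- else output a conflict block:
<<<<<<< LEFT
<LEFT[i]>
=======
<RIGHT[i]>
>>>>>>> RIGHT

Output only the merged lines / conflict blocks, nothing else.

Final LEFT:  [bravo, golf, bravo, echo, alpha, hotel, foxtrot, alpha]
Final RIGHT: [bravo, golf, bravo, echo, alpha, hotel, alpha, juliet]
i=0: L=bravo R=bravo -> agree -> bravo
i=1: L=golf R=golf -> agree -> golf
i=2: L=bravo R=bravo -> agree -> bravo
i=3: L=echo R=echo -> agree -> echo
i=4: L=alpha R=alpha -> agree -> alpha
i=5: L=hotel R=hotel -> agree -> hotel
i=6: BASE=echo L=foxtrot R=alpha all differ -> CONFLICT
i=7: BASE=foxtrot L=alpha R=juliet all differ -> CONFLICT

Answer: bravo
golf
bravo
echo
alpha
hotel
<<<<<<< LEFT
foxtrot
=======
alpha
>>>>>>> RIGHT
<<<<<<< LEFT
alpha
=======
juliet
>>>>>>> RIGHT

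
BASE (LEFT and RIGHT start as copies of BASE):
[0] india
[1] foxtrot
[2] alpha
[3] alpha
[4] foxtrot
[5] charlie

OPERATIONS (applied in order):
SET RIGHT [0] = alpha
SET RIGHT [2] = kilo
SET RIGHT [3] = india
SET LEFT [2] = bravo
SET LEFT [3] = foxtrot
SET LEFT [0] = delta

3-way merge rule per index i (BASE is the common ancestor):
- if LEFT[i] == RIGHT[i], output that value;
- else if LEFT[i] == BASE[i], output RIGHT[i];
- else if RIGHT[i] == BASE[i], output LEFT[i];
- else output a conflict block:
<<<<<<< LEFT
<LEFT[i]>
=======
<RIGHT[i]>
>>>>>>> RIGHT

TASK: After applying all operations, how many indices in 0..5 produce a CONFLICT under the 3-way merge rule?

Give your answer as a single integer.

Answer: 3

Derivation:
Final LEFT:  [delta, foxtrot, bravo, foxtrot, foxtrot, charlie]
Final RIGHT: [alpha, foxtrot, kilo, india, foxtrot, charlie]
i=0: BASE=india L=delta R=alpha all differ -> CONFLICT
i=1: L=foxtrot R=foxtrot -> agree -> foxtrot
i=2: BASE=alpha L=bravo R=kilo all differ -> CONFLICT
i=3: BASE=alpha L=foxtrot R=india all differ -> CONFLICT
i=4: L=foxtrot R=foxtrot -> agree -> foxtrot
i=5: L=charlie R=charlie -> agree -> charlie
Conflict count: 3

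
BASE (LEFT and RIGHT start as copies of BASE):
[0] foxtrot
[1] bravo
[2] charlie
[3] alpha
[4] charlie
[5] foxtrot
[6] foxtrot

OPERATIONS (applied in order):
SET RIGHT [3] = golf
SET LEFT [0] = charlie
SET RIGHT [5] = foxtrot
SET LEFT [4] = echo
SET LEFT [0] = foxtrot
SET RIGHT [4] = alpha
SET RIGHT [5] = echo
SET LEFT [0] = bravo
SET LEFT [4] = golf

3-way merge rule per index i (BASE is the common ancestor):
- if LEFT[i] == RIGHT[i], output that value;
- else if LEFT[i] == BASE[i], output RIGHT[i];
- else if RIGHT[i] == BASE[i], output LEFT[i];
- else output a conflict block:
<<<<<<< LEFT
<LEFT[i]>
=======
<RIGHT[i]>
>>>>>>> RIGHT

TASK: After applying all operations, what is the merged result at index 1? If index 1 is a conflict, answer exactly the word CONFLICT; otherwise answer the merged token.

Final LEFT:  [bravo, bravo, charlie, alpha, golf, foxtrot, foxtrot]
Final RIGHT: [foxtrot, bravo, charlie, golf, alpha, echo, foxtrot]
i=0: L=bravo, R=foxtrot=BASE -> take LEFT -> bravo
i=1: L=bravo R=bravo -> agree -> bravo
i=2: L=charlie R=charlie -> agree -> charlie
i=3: L=alpha=BASE, R=golf -> take RIGHT -> golf
i=4: BASE=charlie L=golf R=alpha all differ -> CONFLICT
i=5: L=foxtrot=BASE, R=echo -> take RIGHT -> echo
i=6: L=foxtrot R=foxtrot -> agree -> foxtrot
Index 1 -> bravo

Answer: bravo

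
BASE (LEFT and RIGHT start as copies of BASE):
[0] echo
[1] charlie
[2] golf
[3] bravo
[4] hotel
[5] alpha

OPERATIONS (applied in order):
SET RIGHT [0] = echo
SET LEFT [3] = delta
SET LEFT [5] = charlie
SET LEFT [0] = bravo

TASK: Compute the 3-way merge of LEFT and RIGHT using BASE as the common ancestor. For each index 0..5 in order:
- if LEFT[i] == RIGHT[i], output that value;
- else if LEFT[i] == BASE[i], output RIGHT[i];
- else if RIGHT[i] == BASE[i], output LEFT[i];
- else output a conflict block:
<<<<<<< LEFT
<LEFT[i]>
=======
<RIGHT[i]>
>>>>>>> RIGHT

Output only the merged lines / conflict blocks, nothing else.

Answer: bravo
charlie
golf
delta
hotel
charlie

Derivation:
Final LEFT:  [bravo, charlie, golf, delta, hotel, charlie]
Final RIGHT: [echo, charlie, golf, bravo, hotel, alpha]
i=0: L=bravo, R=echo=BASE -> take LEFT -> bravo
i=1: L=charlie R=charlie -> agree -> charlie
i=2: L=golf R=golf -> agree -> golf
i=3: L=delta, R=bravo=BASE -> take LEFT -> delta
i=4: L=hotel R=hotel -> agree -> hotel
i=5: L=charlie, R=alpha=BASE -> take LEFT -> charlie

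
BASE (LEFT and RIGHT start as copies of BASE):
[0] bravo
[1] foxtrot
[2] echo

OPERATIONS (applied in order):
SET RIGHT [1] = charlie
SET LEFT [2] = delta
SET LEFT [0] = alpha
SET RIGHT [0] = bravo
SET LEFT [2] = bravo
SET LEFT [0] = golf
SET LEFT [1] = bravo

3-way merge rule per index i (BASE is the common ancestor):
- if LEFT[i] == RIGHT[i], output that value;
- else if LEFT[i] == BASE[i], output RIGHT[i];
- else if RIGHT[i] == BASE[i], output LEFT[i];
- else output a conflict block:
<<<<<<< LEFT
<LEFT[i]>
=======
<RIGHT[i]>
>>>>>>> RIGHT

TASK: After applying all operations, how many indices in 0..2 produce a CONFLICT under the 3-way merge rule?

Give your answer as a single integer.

Final LEFT:  [golf, bravo, bravo]
Final RIGHT: [bravo, charlie, echo]
i=0: L=golf, R=bravo=BASE -> take LEFT -> golf
i=1: BASE=foxtrot L=bravo R=charlie all differ -> CONFLICT
i=2: L=bravo, R=echo=BASE -> take LEFT -> bravo
Conflict count: 1

Answer: 1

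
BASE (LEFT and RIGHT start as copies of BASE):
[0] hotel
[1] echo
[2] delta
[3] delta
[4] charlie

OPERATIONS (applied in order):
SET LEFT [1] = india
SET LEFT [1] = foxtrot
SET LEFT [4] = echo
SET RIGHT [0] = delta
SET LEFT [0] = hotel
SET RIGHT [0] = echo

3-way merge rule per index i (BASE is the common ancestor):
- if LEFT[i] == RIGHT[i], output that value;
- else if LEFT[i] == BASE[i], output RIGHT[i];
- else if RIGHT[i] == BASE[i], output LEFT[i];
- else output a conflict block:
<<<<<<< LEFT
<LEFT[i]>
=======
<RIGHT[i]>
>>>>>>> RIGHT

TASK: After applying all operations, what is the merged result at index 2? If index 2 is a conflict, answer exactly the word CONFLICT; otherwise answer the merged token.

Final LEFT:  [hotel, foxtrot, delta, delta, echo]
Final RIGHT: [echo, echo, delta, delta, charlie]
i=0: L=hotel=BASE, R=echo -> take RIGHT -> echo
i=1: L=foxtrot, R=echo=BASE -> take LEFT -> foxtrot
i=2: L=delta R=delta -> agree -> delta
i=3: L=delta R=delta -> agree -> delta
i=4: L=echo, R=charlie=BASE -> take LEFT -> echo
Index 2 -> delta

Answer: delta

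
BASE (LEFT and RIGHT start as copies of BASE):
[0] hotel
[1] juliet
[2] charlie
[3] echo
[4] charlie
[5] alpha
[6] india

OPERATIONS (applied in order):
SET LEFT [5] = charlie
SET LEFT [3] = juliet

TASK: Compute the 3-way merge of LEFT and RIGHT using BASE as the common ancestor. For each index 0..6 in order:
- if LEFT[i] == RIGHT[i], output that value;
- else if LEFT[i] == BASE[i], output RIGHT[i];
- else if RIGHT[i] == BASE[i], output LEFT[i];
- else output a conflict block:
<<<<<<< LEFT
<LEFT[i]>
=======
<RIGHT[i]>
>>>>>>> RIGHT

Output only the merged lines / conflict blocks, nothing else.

Answer: hotel
juliet
charlie
juliet
charlie
charlie
india

Derivation:
Final LEFT:  [hotel, juliet, charlie, juliet, charlie, charlie, india]
Final RIGHT: [hotel, juliet, charlie, echo, charlie, alpha, india]
i=0: L=hotel R=hotel -> agree -> hotel
i=1: L=juliet R=juliet -> agree -> juliet
i=2: L=charlie R=charlie -> agree -> charlie
i=3: L=juliet, R=echo=BASE -> take LEFT -> juliet
i=4: L=charlie R=charlie -> agree -> charlie
i=5: L=charlie, R=alpha=BASE -> take LEFT -> charlie
i=6: L=india R=india -> agree -> india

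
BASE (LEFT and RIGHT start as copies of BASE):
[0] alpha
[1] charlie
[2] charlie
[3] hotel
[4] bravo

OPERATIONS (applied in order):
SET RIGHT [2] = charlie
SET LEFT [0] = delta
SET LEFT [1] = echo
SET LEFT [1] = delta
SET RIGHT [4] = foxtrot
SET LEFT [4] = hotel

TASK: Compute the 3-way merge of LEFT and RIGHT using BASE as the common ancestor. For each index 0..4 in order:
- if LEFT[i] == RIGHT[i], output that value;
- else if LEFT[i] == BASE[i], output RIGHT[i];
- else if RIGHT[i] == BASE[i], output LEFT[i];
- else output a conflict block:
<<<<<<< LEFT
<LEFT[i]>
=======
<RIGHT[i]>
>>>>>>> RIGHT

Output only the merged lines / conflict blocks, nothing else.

Final LEFT:  [delta, delta, charlie, hotel, hotel]
Final RIGHT: [alpha, charlie, charlie, hotel, foxtrot]
i=0: L=delta, R=alpha=BASE -> take LEFT -> delta
i=1: L=delta, R=charlie=BASE -> take LEFT -> delta
i=2: L=charlie R=charlie -> agree -> charlie
i=3: L=hotel R=hotel -> agree -> hotel
i=4: BASE=bravo L=hotel R=foxtrot all differ -> CONFLICT

Answer: delta
delta
charlie
hotel
<<<<<<< LEFT
hotel
=======
foxtrot
>>>>>>> RIGHT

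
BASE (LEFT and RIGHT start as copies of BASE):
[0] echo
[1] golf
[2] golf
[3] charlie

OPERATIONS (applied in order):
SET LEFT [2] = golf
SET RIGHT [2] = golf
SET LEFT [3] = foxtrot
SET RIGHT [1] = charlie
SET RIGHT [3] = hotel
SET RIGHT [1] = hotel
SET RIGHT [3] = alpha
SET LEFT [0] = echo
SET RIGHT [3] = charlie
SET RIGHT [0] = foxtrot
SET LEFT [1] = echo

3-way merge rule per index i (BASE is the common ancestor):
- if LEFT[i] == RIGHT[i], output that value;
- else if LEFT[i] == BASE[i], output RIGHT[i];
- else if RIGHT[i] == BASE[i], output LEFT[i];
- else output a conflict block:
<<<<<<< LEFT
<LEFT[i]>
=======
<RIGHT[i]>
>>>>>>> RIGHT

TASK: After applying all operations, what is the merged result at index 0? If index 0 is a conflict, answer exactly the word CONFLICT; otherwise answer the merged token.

Final LEFT:  [echo, echo, golf, foxtrot]
Final RIGHT: [foxtrot, hotel, golf, charlie]
i=0: L=echo=BASE, R=foxtrot -> take RIGHT -> foxtrot
i=1: BASE=golf L=echo R=hotel all differ -> CONFLICT
i=2: L=golf R=golf -> agree -> golf
i=3: L=foxtrot, R=charlie=BASE -> take LEFT -> foxtrot
Index 0 -> foxtrot

Answer: foxtrot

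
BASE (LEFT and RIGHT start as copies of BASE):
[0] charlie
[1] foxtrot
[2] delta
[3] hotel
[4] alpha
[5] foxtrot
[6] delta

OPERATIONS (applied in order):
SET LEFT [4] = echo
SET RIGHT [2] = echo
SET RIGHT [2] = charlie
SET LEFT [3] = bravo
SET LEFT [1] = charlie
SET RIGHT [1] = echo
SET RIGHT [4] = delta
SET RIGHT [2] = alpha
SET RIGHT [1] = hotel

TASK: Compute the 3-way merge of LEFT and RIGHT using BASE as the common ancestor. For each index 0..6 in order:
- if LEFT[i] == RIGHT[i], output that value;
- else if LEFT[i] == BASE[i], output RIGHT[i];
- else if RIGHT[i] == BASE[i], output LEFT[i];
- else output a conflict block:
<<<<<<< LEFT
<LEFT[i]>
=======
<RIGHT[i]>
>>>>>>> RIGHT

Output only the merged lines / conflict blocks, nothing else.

Answer: charlie
<<<<<<< LEFT
charlie
=======
hotel
>>>>>>> RIGHT
alpha
bravo
<<<<<<< LEFT
echo
=======
delta
>>>>>>> RIGHT
foxtrot
delta

Derivation:
Final LEFT:  [charlie, charlie, delta, bravo, echo, foxtrot, delta]
Final RIGHT: [charlie, hotel, alpha, hotel, delta, foxtrot, delta]
i=0: L=charlie R=charlie -> agree -> charlie
i=1: BASE=foxtrot L=charlie R=hotel all differ -> CONFLICT
i=2: L=delta=BASE, R=alpha -> take RIGHT -> alpha
i=3: L=bravo, R=hotel=BASE -> take LEFT -> bravo
i=4: BASE=alpha L=echo R=delta all differ -> CONFLICT
i=5: L=foxtrot R=foxtrot -> agree -> foxtrot
i=6: L=delta R=delta -> agree -> delta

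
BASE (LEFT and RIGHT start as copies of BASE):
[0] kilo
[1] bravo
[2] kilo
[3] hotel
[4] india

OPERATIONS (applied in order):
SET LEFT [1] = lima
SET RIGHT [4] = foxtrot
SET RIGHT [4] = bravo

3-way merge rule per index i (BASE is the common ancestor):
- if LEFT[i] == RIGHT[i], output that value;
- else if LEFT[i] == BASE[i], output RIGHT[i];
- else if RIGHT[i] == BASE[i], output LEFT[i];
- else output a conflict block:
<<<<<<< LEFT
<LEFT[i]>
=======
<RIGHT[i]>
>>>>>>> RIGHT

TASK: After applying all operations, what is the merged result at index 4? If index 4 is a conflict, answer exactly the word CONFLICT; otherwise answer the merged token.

Answer: bravo

Derivation:
Final LEFT:  [kilo, lima, kilo, hotel, india]
Final RIGHT: [kilo, bravo, kilo, hotel, bravo]
i=0: L=kilo R=kilo -> agree -> kilo
i=1: L=lima, R=bravo=BASE -> take LEFT -> lima
i=2: L=kilo R=kilo -> agree -> kilo
i=3: L=hotel R=hotel -> agree -> hotel
i=4: L=india=BASE, R=bravo -> take RIGHT -> bravo
Index 4 -> bravo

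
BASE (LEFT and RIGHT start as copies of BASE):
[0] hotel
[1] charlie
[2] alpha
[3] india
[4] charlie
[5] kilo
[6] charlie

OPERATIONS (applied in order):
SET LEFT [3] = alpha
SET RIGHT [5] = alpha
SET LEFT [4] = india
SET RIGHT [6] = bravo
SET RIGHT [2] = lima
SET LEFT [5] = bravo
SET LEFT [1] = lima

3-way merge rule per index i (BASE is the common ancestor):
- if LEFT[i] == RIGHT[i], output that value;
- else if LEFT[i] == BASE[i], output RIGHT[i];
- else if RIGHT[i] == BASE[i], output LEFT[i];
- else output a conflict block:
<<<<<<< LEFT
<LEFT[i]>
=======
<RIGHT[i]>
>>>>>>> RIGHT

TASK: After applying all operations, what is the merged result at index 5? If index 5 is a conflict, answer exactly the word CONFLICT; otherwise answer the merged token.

Answer: CONFLICT

Derivation:
Final LEFT:  [hotel, lima, alpha, alpha, india, bravo, charlie]
Final RIGHT: [hotel, charlie, lima, india, charlie, alpha, bravo]
i=0: L=hotel R=hotel -> agree -> hotel
i=1: L=lima, R=charlie=BASE -> take LEFT -> lima
i=2: L=alpha=BASE, R=lima -> take RIGHT -> lima
i=3: L=alpha, R=india=BASE -> take LEFT -> alpha
i=4: L=india, R=charlie=BASE -> take LEFT -> india
i=5: BASE=kilo L=bravo R=alpha all differ -> CONFLICT
i=6: L=charlie=BASE, R=bravo -> take RIGHT -> bravo
Index 5 -> CONFLICT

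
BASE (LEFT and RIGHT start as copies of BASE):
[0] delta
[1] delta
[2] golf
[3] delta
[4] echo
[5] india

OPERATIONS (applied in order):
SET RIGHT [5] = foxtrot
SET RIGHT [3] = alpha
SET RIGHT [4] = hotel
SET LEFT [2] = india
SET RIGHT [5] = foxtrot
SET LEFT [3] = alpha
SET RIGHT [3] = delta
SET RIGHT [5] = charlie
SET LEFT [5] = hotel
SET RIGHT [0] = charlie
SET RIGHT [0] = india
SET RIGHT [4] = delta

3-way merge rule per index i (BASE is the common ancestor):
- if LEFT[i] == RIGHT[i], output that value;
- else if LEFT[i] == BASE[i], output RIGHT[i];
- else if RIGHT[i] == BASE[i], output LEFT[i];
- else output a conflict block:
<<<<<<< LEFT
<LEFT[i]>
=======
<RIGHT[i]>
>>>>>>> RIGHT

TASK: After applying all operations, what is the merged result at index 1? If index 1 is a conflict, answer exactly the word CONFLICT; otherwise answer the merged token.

Final LEFT:  [delta, delta, india, alpha, echo, hotel]
Final RIGHT: [india, delta, golf, delta, delta, charlie]
i=0: L=delta=BASE, R=india -> take RIGHT -> india
i=1: L=delta R=delta -> agree -> delta
i=2: L=india, R=golf=BASE -> take LEFT -> india
i=3: L=alpha, R=delta=BASE -> take LEFT -> alpha
i=4: L=echo=BASE, R=delta -> take RIGHT -> delta
i=5: BASE=india L=hotel R=charlie all differ -> CONFLICT
Index 1 -> delta

Answer: delta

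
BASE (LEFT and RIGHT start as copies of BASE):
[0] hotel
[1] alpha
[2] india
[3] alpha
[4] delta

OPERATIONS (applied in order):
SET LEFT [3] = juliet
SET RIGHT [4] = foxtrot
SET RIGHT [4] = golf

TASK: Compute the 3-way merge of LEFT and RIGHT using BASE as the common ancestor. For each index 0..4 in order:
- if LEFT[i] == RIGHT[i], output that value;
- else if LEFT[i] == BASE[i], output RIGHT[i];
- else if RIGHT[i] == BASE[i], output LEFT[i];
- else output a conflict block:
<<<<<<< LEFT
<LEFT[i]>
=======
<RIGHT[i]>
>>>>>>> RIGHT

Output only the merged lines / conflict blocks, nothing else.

Final LEFT:  [hotel, alpha, india, juliet, delta]
Final RIGHT: [hotel, alpha, india, alpha, golf]
i=0: L=hotel R=hotel -> agree -> hotel
i=1: L=alpha R=alpha -> agree -> alpha
i=2: L=india R=india -> agree -> india
i=3: L=juliet, R=alpha=BASE -> take LEFT -> juliet
i=4: L=delta=BASE, R=golf -> take RIGHT -> golf

Answer: hotel
alpha
india
juliet
golf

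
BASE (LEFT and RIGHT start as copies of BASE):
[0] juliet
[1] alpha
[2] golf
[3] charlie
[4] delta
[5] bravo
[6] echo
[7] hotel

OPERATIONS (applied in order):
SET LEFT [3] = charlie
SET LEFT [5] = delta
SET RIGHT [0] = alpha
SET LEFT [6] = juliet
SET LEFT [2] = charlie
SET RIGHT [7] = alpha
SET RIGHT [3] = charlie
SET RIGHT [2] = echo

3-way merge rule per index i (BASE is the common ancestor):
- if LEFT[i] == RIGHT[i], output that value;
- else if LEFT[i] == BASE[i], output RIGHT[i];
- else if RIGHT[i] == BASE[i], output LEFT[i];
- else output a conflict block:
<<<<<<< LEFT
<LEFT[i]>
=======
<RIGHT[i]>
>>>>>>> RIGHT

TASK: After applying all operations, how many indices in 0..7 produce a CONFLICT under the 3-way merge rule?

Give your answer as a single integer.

Final LEFT:  [juliet, alpha, charlie, charlie, delta, delta, juliet, hotel]
Final RIGHT: [alpha, alpha, echo, charlie, delta, bravo, echo, alpha]
i=0: L=juliet=BASE, R=alpha -> take RIGHT -> alpha
i=1: L=alpha R=alpha -> agree -> alpha
i=2: BASE=golf L=charlie R=echo all differ -> CONFLICT
i=3: L=charlie R=charlie -> agree -> charlie
i=4: L=delta R=delta -> agree -> delta
i=5: L=delta, R=bravo=BASE -> take LEFT -> delta
i=6: L=juliet, R=echo=BASE -> take LEFT -> juliet
i=7: L=hotel=BASE, R=alpha -> take RIGHT -> alpha
Conflict count: 1

Answer: 1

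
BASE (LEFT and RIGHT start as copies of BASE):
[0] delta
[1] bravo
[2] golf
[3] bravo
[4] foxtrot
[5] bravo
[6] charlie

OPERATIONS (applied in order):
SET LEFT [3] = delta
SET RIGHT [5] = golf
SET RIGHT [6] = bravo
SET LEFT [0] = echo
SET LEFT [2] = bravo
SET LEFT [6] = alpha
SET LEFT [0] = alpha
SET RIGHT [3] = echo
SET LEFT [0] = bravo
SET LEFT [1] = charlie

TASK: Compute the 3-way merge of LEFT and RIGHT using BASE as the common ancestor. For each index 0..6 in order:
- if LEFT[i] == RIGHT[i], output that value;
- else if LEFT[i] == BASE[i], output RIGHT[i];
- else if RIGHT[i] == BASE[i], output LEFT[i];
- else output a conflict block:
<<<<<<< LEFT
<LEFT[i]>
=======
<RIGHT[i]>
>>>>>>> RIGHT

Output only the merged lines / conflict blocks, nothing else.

Final LEFT:  [bravo, charlie, bravo, delta, foxtrot, bravo, alpha]
Final RIGHT: [delta, bravo, golf, echo, foxtrot, golf, bravo]
i=0: L=bravo, R=delta=BASE -> take LEFT -> bravo
i=1: L=charlie, R=bravo=BASE -> take LEFT -> charlie
i=2: L=bravo, R=golf=BASE -> take LEFT -> bravo
i=3: BASE=bravo L=delta R=echo all differ -> CONFLICT
i=4: L=foxtrot R=foxtrot -> agree -> foxtrot
i=5: L=bravo=BASE, R=golf -> take RIGHT -> golf
i=6: BASE=charlie L=alpha R=bravo all differ -> CONFLICT

Answer: bravo
charlie
bravo
<<<<<<< LEFT
delta
=======
echo
>>>>>>> RIGHT
foxtrot
golf
<<<<<<< LEFT
alpha
=======
bravo
>>>>>>> RIGHT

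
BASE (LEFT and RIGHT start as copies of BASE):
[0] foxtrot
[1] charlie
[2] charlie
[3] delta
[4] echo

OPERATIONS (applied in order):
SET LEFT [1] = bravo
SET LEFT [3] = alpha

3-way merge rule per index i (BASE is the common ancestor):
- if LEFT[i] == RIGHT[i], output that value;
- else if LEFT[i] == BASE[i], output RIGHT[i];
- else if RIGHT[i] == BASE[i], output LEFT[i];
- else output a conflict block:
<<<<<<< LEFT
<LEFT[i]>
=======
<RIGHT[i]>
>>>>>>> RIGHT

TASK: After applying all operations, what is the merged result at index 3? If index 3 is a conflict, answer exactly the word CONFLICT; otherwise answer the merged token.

Answer: alpha

Derivation:
Final LEFT:  [foxtrot, bravo, charlie, alpha, echo]
Final RIGHT: [foxtrot, charlie, charlie, delta, echo]
i=0: L=foxtrot R=foxtrot -> agree -> foxtrot
i=1: L=bravo, R=charlie=BASE -> take LEFT -> bravo
i=2: L=charlie R=charlie -> agree -> charlie
i=3: L=alpha, R=delta=BASE -> take LEFT -> alpha
i=4: L=echo R=echo -> agree -> echo
Index 3 -> alpha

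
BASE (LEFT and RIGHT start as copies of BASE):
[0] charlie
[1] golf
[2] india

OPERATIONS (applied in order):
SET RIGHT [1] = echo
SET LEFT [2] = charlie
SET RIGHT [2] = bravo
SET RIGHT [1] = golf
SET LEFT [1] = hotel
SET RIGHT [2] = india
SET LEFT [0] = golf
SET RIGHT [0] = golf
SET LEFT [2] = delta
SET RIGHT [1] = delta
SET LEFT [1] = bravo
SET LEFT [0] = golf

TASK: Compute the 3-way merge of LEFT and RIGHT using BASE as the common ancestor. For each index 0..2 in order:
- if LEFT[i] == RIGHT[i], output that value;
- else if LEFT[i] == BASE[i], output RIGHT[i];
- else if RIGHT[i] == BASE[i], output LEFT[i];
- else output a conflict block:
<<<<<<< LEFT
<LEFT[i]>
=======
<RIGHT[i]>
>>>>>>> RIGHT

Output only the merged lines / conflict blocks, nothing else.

Final LEFT:  [golf, bravo, delta]
Final RIGHT: [golf, delta, india]
i=0: L=golf R=golf -> agree -> golf
i=1: BASE=golf L=bravo R=delta all differ -> CONFLICT
i=2: L=delta, R=india=BASE -> take LEFT -> delta

Answer: golf
<<<<<<< LEFT
bravo
=======
delta
>>>>>>> RIGHT
delta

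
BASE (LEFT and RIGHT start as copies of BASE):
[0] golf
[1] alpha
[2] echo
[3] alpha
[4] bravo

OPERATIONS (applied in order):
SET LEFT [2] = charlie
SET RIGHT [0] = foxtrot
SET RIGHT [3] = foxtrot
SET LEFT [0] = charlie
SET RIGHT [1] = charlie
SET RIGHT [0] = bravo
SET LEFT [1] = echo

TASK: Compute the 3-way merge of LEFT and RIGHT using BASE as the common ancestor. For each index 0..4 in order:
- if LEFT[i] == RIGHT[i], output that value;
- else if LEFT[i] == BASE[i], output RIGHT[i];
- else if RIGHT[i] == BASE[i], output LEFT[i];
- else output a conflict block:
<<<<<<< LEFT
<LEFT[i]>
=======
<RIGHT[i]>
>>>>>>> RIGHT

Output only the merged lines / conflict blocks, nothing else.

Answer: <<<<<<< LEFT
charlie
=======
bravo
>>>>>>> RIGHT
<<<<<<< LEFT
echo
=======
charlie
>>>>>>> RIGHT
charlie
foxtrot
bravo

Derivation:
Final LEFT:  [charlie, echo, charlie, alpha, bravo]
Final RIGHT: [bravo, charlie, echo, foxtrot, bravo]
i=0: BASE=golf L=charlie R=bravo all differ -> CONFLICT
i=1: BASE=alpha L=echo R=charlie all differ -> CONFLICT
i=2: L=charlie, R=echo=BASE -> take LEFT -> charlie
i=3: L=alpha=BASE, R=foxtrot -> take RIGHT -> foxtrot
i=4: L=bravo R=bravo -> agree -> bravo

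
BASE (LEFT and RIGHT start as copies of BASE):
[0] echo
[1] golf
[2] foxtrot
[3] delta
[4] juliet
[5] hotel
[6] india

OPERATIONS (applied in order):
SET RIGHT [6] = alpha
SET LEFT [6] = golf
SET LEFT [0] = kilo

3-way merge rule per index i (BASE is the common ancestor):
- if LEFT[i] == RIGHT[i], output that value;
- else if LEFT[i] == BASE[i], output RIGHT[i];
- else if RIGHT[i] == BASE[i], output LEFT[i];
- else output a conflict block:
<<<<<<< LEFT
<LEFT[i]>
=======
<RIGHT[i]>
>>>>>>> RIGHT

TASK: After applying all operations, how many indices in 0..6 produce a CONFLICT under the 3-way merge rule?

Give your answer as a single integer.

Answer: 1

Derivation:
Final LEFT:  [kilo, golf, foxtrot, delta, juliet, hotel, golf]
Final RIGHT: [echo, golf, foxtrot, delta, juliet, hotel, alpha]
i=0: L=kilo, R=echo=BASE -> take LEFT -> kilo
i=1: L=golf R=golf -> agree -> golf
i=2: L=foxtrot R=foxtrot -> agree -> foxtrot
i=3: L=delta R=delta -> agree -> delta
i=4: L=juliet R=juliet -> agree -> juliet
i=5: L=hotel R=hotel -> agree -> hotel
i=6: BASE=india L=golf R=alpha all differ -> CONFLICT
Conflict count: 1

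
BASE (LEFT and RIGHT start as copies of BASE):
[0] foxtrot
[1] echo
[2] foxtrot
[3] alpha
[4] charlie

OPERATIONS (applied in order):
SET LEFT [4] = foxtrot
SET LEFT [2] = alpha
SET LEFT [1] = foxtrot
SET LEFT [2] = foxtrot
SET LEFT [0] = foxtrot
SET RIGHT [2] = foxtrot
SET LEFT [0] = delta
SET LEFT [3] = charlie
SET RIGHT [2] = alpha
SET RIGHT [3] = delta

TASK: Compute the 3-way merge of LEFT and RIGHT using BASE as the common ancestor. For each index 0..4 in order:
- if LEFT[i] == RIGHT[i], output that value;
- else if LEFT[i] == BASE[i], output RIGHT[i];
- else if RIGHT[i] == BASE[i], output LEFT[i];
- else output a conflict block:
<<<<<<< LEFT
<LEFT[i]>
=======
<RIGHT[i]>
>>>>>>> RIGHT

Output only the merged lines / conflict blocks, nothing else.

Final LEFT:  [delta, foxtrot, foxtrot, charlie, foxtrot]
Final RIGHT: [foxtrot, echo, alpha, delta, charlie]
i=0: L=delta, R=foxtrot=BASE -> take LEFT -> delta
i=1: L=foxtrot, R=echo=BASE -> take LEFT -> foxtrot
i=2: L=foxtrot=BASE, R=alpha -> take RIGHT -> alpha
i=3: BASE=alpha L=charlie R=delta all differ -> CONFLICT
i=4: L=foxtrot, R=charlie=BASE -> take LEFT -> foxtrot

Answer: delta
foxtrot
alpha
<<<<<<< LEFT
charlie
=======
delta
>>>>>>> RIGHT
foxtrot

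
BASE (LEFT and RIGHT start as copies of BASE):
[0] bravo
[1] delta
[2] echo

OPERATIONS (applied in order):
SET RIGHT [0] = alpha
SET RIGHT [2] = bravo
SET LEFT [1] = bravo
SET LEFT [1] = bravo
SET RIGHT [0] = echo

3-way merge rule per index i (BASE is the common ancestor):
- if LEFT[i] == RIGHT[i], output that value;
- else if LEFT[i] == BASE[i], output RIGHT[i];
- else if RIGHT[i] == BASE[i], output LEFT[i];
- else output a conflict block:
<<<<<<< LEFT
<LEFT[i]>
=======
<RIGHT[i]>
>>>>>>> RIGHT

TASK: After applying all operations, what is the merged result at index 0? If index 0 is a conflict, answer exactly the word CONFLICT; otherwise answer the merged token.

Answer: echo

Derivation:
Final LEFT:  [bravo, bravo, echo]
Final RIGHT: [echo, delta, bravo]
i=0: L=bravo=BASE, R=echo -> take RIGHT -> echo
i=1: L=bravo, R=delta=BASE -> take LEFT -> bravo
i=2: L=echo=BASE, R=bravo -> take RIGHT -> bravo
Index 0 -> echo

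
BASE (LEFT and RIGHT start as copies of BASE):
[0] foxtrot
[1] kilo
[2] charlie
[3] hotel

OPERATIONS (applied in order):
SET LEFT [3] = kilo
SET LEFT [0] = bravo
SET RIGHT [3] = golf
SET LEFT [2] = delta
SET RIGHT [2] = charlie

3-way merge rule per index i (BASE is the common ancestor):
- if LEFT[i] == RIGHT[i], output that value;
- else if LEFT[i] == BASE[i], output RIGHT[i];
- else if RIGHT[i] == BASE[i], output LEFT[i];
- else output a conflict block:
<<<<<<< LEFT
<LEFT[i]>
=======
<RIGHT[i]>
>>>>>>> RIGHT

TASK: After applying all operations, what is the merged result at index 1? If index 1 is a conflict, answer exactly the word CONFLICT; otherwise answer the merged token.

Final LEFT:  [bravo, kilo, delta, kilo]
Final RIGHT: [foxtrot, kilo, charlie, golf]
i=0: L=bravo, R=foxtrot=BASE -> take LEFT -> bravo
i=1: L=kilo R=kilo -> agree -> kilo
i=2: L=delta, R=charlie=BASE -> take LEFT -> delta
i=3: BASE=hotel L=kilo R=golf all differ -> CONFLICT
Index 1 -> kilo

Answer: kilo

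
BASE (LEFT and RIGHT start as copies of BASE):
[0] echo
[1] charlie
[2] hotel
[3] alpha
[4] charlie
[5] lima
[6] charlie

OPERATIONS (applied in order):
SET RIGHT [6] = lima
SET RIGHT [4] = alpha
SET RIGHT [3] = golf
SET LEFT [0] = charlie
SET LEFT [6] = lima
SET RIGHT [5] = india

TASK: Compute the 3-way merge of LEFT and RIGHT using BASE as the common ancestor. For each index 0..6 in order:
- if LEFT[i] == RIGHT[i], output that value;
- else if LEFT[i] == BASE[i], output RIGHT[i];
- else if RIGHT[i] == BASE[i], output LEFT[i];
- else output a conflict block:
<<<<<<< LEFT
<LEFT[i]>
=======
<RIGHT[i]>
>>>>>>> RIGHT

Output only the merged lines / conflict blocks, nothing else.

Answer: charlie
charlie
hotel
golf
alpha
india
lima

Derivation:
Final LEFT:  [charlie, charlie, hotel, alpha, charlie, lima, lima]
Final RIGHT: [echo, charlie, hotel, golf, alpha, india, lima]
i=0: L=charlie, R=echo=BASE -> take LEFT -> charlie
i=1: L=charlie R=charlie -> agree -> charlie
i=2: L=hotel R=hotel -> agree -> hotel
i=3: L=alpha=BASE, R=golf -> take RIGHT -> golf
i=4: L=charlie=BASE, R=alpha -> take RIGHT -> alpha
i=5: L=lima=BASE, R=india -> take RIGHT -> india
i=6: L=lima R=lima -> agree -> lima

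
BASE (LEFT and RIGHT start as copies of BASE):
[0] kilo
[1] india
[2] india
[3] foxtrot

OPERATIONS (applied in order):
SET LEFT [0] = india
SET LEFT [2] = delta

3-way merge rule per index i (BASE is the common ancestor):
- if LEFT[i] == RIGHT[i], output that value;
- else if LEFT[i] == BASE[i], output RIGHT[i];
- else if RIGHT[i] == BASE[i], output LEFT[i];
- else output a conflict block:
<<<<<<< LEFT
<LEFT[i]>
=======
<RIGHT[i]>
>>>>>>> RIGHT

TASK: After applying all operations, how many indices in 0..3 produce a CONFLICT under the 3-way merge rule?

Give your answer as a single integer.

Final LEFT:  [india, india, delta, foxtrot]
Final RIGHT: [kilo, india, india, foxtrot]
i=0: L=india, R=kilo=BASE -> take LEFT -> india
i=1: L=india R=india -> agree -> india
i=2: L=delta, R=india=BASE -> take LEFT -> delta
i=3: L=foxtrot R=foxtrot -> agree -> foxtrot
Conflict count: 0

Answer: 0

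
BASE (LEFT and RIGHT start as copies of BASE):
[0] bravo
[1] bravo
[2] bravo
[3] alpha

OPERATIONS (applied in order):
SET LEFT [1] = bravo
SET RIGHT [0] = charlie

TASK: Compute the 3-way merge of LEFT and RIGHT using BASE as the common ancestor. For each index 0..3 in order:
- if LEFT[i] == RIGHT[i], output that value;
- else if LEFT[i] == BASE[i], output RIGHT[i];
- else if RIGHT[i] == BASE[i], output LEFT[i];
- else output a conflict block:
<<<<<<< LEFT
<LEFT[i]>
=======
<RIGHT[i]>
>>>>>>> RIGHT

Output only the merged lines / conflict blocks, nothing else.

Final LEFT:  [bravo, bravo, bravo, alpha]
Final RIGHT: [charlie, bravo, bravo, alpha]
i=0: L=bravo=BASE, R=charlie -> take RIGHT -> charlie
i=1: L=bravo R=bravo -> agree -> bravo
i=2: L=bravo R=bravo -> agree -> bravo
i=3: L=alpha R=alpha -> agree -> alpha

Answer: charlie
bravo
bravo
alpha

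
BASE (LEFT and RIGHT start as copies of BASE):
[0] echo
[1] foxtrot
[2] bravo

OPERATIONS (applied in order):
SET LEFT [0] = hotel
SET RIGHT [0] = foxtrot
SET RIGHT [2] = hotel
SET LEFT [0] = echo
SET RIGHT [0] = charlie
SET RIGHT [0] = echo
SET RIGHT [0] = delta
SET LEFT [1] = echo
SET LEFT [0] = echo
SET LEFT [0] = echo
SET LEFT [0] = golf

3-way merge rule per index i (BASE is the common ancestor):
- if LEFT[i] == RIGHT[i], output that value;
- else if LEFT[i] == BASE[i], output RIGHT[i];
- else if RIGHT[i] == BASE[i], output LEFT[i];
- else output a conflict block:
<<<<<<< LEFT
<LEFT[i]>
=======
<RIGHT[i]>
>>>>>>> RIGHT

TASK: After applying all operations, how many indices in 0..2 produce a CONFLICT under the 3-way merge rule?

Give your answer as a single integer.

Final LEFT:  [golf, echo, bravo]
Final RIGHT: [delta, foxtrot, hotel]
i=0: BASE=echo L=golf R=delta all differ -> CONFLICT
i=1: L=echo, R=foxtrot=BASE -> take LEFT -> echo
i=2: L=bravo=BASE, R=hotel -> take RIGHT -> hotel
Conflict count: 1

Answer: 1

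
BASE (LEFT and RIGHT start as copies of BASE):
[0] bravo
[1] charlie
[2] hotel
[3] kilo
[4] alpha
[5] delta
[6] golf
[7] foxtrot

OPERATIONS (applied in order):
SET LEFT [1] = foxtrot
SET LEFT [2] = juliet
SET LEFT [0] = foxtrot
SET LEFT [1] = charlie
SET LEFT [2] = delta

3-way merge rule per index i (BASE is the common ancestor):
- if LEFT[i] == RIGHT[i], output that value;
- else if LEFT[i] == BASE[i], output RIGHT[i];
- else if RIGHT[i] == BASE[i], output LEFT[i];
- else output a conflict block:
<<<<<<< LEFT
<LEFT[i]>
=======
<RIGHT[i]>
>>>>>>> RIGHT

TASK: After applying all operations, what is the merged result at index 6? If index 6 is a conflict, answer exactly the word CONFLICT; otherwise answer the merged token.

Answer: golf

Derivation:
Final LEFT:  [foxtrot, charlie, delta, kilo, alpha, delta, golf, foxtrot]
Final RIGHT: [bravo, charlie, hotel, kilo, alpha, delta, golf, foxtrot]
i=0: L=foxtrot, R=bravo=BASE -> take LEFT -> foxtrot
i=1: L=charlie R=charlie -> agree -> charlie
i=2: L=delta, R=hotel=BASE -> take LEFT -> delta
i=3: L=kilo R=kilo -> agree -> kilo
i=4: L=alpha R=alpha -> agree -> alpha
i=5: L=delta R=delta -> agree -> delta
i=6: L=golf R=golf -> agree -> golf
i=7: L=foxtrot R=foxtrot -> agree -> foxtrot
Index 6 -> golf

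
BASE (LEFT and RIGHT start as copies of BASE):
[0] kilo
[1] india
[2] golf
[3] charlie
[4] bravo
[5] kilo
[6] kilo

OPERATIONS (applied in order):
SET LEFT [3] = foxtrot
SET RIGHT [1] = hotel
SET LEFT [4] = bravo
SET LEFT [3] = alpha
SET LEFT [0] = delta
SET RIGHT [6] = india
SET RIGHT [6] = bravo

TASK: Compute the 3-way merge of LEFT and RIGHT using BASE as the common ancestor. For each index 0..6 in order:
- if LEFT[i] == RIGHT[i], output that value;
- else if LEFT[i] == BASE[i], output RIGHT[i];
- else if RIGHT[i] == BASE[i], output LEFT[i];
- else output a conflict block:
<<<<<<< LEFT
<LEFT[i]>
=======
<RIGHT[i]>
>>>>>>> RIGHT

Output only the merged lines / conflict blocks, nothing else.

Final LEFT:  [delta, india, golf, alpha, bravo, kilo, kilo]
Final RIGHT: [kilo, hotel, golf, charlie, bravo, kilo, bravo]
i=0: L=delta, R=kilo=BASE -> take LEFT -> delta
i=1: L=india=BASE, R=hotel -> take RIGHT -> hotel
i=2: L=golf R=golf -> agree -> golf
i=3: L=alpha, R=charlie=BASE -> take LEFT -> alpha
i=4: L=bravo R=bravo -> agree -> bravo
i=5: L=kilo R=kilo -> agree -> kilo
i=6: L=kilo=BASE, R=bravo -> take RIGHT -> bravo

Answer: delta
hotel
golf
alpha
bravo
kilo
bravo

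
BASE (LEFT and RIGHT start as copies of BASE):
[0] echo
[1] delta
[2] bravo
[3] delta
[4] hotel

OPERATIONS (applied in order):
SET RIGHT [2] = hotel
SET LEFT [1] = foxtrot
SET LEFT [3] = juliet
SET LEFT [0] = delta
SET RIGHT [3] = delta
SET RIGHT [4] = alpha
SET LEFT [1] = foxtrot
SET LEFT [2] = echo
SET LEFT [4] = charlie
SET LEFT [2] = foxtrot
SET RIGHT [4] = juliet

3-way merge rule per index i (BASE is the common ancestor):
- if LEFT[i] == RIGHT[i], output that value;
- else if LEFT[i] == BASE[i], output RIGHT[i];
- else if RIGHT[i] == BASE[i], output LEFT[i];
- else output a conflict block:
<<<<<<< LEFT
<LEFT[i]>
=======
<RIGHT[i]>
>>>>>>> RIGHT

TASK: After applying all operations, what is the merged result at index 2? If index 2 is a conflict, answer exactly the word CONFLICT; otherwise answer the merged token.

Answer: CONFLICT

Derivation:
Final LEFT:  [delta, foxtrot, foxtrot, juliet, charlie]
Final RIGHT: [echo, delta, hotel, delta, juliet]
i=0: L=delta, R=echo=BASE -> take LEFT -> delta
i=1: L=foxtrot, R=delta=BASE -> take LEFT -> foxtrot
i=2: BASE=bravo L=foxtrot R=hotel all differ -> CONFLICT
i=3: L=juliet, R=delta=BASE -> take LEFT -> juliet
i=4: BASE=hotel L=charlie R=juliet all differ -> CONFLICT
Index 2 -> CONFLICT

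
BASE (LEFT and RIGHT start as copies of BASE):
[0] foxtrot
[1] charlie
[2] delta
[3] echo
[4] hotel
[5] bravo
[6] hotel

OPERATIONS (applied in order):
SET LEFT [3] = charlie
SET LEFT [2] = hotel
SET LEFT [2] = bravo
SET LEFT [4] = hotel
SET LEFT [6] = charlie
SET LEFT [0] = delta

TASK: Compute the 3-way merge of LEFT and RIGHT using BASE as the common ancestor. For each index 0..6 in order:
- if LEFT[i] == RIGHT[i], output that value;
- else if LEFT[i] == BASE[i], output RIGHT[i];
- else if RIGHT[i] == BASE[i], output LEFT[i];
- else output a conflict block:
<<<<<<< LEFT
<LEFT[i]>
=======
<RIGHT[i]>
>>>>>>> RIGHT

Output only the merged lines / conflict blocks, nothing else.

Answer: delta
charlie
bravo
charlie
hotel
bravo
charlie

Derivation:
Final LEFT:  [delta, charlie, bravo, charlie, hotel, bravo, charlie]
Final RIGHT: [foxtrot, charlie, delta, echo, hotel, bravo, hotel]
i=0: L=delta, R=foxtrot=BASE -> take LEFT -> delta
i=1: L=charlie R=charlie -> agree -> charlie
i=2: L=bravo, R=delta=BASE -> take LEFT -> bravo
i=3: L=charlie, R=echo=BASE -> take LEFT -> charlie
i=4: L=hotel R=hotel -> agree -> hotel
i=5: L=bravo R=bravo -> agree -> bravo
i=6: L=charlie, R=hotel=BASE -> take LEFT -> charlie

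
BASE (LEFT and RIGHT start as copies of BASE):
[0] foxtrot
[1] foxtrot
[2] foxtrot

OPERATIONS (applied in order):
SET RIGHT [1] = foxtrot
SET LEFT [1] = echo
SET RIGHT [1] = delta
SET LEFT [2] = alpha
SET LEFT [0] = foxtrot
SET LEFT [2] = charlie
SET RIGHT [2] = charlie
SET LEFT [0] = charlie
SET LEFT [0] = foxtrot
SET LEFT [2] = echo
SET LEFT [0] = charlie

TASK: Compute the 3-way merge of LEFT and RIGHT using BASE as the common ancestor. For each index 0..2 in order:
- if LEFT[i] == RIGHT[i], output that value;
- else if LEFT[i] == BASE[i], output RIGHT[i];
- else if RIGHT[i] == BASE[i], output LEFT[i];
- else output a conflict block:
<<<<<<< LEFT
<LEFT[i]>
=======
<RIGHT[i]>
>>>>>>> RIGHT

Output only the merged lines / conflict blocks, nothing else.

Final LEFT:  [charlie, echo, echo]
Final RIGHT: [foxtrot, delta, charlie]
i=0: L=charlie, R=foxtrot=BASE -> take LEFT -> charlie
i=1: BASE=foxtrot L=echo R=delta all differ -> CONFLICT
i=2: BASE=foxtrot L=echo R=charlie all differ -> CONFLICT

Answer: charlie
<<<<<<< LEFT
echo
=======
delta
>>>>>>> RIGHT
<<<<<<< LEFT
echo
=======
charlie
>>>>>>> RIGHT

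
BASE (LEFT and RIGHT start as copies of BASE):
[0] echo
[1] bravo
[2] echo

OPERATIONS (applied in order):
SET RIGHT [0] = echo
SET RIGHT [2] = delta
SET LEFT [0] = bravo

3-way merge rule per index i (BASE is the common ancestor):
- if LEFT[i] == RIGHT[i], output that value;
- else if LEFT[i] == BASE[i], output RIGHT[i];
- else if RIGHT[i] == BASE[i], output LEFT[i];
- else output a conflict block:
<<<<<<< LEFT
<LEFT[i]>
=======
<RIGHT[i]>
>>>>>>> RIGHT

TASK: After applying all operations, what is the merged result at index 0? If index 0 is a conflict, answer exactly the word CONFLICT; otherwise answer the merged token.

Final LEFT:  [bravo, bravo, echo]
Final RIGHT: [echo, bravo, delta]
i=0: L=bravo, R=echo=BASE -> take LEFT -> bravo
i=1: L=bravo R=bravo -> agree -> bravo
i=2: L=echo=BASE, R=delta -> take RIGHT -> delta
Index 0 -> bravo

Answer: bravo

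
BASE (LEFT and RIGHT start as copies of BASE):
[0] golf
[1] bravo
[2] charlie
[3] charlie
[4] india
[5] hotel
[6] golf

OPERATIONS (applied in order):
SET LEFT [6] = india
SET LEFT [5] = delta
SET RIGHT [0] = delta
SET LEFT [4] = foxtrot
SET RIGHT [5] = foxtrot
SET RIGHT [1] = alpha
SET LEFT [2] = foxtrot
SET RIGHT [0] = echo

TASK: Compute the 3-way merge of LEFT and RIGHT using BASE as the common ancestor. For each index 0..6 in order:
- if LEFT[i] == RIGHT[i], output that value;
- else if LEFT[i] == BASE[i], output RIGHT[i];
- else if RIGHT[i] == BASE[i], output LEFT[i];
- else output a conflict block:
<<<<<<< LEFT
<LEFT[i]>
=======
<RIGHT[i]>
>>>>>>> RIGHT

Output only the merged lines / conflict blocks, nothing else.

Final LEFT:  [golf, bravo, foxtrot, charlie, foxtrot, delta, india]
Final RIGHT: [echo, alpha, charlie, charlie, india, foxtrot, golf]
i=0: L=golf=BASE, R=echo -> take RIGHT -> echo
i=1: L=bravo=BASE, R=alpha -> take RIGHT -> alpha
i=2: L=foxtrot, R=charlie=BASE -> take LEFT -> foxtrot
i=3: L=charlie R=charlie -> agree -> charlie
i=4: L=foxtrot, R=india=BASE -> take LEFT -> foxtrot
i=5: BASE=hotel L=delta R=foxtrot all differ -> CONFLICT
i=6: L=india, R=golf=BASE -> take LEFT -> india

Answer: echo
alpha
foxtrot
charlie
foxtrot
<<<<<<< LEFT
delta
=======
foxtrot
>>>>>>> RIGHT
india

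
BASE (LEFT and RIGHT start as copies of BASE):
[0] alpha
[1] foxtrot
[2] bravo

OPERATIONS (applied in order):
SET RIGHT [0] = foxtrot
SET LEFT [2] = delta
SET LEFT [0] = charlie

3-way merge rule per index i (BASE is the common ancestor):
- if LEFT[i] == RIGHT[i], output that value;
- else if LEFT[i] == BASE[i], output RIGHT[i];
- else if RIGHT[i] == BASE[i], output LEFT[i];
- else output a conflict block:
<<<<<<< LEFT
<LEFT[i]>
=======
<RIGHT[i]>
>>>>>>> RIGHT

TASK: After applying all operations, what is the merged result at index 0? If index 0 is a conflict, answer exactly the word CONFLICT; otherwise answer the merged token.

Final LEFT:  [charlie, foxtrot, delta]
Final RIGHT: [foxtrot, foxtrot, bravo]
i=0: BASE=alpha L=charlie R=foxtrot all differ -> CONFLICT
i=1: L=foxtrot R=foxtrot -> agree -> foxtrot
i=2: L=delta, R=bravo=BASE -> take LEFT -> delta
Index 0 -> CONFLICT

Answer: CONFLICT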